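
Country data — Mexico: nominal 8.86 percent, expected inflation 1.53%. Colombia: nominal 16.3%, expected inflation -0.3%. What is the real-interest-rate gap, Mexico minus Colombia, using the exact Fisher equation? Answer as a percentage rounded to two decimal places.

Mexico: (1 + 0.0886)/(1 + 0.0153) − 1 = 7.2195%
Colombia: (1 + 0.1630)/(1 − 0.0030) − 1 = 16.6499%
Differential = 7.2195% − 16.6499% = -9.4304% → -9.43%.

-9.43%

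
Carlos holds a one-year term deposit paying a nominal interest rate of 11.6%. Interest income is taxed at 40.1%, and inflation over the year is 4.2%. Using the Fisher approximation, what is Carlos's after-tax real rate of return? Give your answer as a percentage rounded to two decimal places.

2.75%

After-tax nominal return = 11.6% × (1 − 0.401) = 6.9484%.
r ≈ 6.9484% − 4.2% → 2.75%.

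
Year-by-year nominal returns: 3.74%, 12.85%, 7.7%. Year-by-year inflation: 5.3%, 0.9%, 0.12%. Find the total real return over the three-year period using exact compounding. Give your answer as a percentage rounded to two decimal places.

18.53%

Compound the nominal returns: 1.0374 × 1.1285 × 1.0770 = 1.260850.
Compound inflation: 1.0530 × 1.0090 × 1.0012 = 1.063752.
Deflate: 1.260850 / 1.063752 = 1.185286.
Total real return = 1.185286 − 1 → 18.53%.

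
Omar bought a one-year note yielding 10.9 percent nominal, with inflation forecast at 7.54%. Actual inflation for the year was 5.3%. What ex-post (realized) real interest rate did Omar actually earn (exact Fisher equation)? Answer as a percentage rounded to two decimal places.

Ex-post: (1 + 0.1090)/(1 + 0.0530) − 1 = 5.3181%
So the realized real rate is 5.32%.

5.32%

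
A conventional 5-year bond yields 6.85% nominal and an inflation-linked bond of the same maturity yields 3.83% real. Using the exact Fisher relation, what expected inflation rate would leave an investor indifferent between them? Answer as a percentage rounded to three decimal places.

(1 + π) = (1 + i)/(1 + r) = 1.06850 / 1.03830 = 1.029086
Break-even inflation = 1.029086 − 1 → 2.909%.

2.909%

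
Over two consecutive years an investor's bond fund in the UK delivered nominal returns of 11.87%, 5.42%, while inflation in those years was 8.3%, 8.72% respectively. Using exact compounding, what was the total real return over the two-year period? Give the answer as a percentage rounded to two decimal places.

Nominal growth factor = 1.1187 × 1.0542 = 1.179334
Price-level growth factor = 1.0830 × 1.0872 = 1.177438
Real growth factor = 1.179334 / 1.177438 = 1.001610
Total real return = 1.001610 − 1 → 0.16%.

0.16%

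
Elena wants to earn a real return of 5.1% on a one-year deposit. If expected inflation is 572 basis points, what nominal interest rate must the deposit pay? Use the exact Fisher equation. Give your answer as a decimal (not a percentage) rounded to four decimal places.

0.1111

(1 + i) = (1 + r)(1 + π) = 1.05100 × 1.05720 = 1.1111172
i = 1.1111172 − 1, so the required nominal rate is 0.1111.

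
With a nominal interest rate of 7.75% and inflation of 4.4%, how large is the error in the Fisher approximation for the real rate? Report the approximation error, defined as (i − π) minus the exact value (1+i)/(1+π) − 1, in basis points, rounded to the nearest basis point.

14 basis points

Approximate: r ≈ 7.750% − 4.400% = 3.3500%
Exact: (1 + 0.0775)/(1 + 0.0440) − 1 = 3.2088%
Error = 3.3500% − 3.2088% = 0.1412% → 14 basis points.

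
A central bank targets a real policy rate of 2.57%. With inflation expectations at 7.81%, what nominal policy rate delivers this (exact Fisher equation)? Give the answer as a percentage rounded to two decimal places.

10.58%

(1 + i) = (1 + r)(1 + π) = 1.02570 × 1.07810 = 1.10580717
i = 1.10580717 − 1, so the required nominal rate is 10.58%.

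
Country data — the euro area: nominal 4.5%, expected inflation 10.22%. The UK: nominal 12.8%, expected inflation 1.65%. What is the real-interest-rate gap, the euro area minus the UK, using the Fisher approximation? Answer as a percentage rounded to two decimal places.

The euro area: 4.5% − 10.22% = -5.720%
The UK: 12.8% − 1.65% = 11.150%
Differential = -16.870% → -16.87%.

-16.87%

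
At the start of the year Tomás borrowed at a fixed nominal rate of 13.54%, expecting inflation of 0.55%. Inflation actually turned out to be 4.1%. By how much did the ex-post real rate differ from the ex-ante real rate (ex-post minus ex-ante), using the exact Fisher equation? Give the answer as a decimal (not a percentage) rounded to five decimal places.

Ex-ante: (1 + 0.1354)/(1 + 0.0055) − 1 = 12.9189%
Ex-post: (1 + 0.1354)/(1 + 0.0410) − 1 = 9.0682%
Difference (ex-post − ex-ante) = -3.8507% → -0.03851.

-0.03851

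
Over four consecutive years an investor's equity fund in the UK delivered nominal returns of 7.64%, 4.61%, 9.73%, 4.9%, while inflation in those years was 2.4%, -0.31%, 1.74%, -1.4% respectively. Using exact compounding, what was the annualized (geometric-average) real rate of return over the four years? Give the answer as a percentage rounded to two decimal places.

Compound the nominal returns: 1.0764 × 1.0461 × 1.0973 × 1.0490 = 1.29612760.
Compound inflation: 1.0240 × 0.9969 × 1.0174 × 0.9860 = 1.02404773.
Deflate: 1.29612760 / 1.02404773 = 1.26569061.
Annualized real rate = 1.26569061^(1/4) − 1 = 6.0674% → 6.07%.

6.07%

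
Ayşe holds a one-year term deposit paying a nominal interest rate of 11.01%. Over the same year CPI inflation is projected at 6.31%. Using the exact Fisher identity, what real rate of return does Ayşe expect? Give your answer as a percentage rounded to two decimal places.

By the Fisher identity, 1 + r = (1 + i)/(1 + π).
1 + r = 1.11010 / 1.06310 = 1.044210
r = 1.044210 − 1 = 4.4210%, i.e. 4.42%.

4.42%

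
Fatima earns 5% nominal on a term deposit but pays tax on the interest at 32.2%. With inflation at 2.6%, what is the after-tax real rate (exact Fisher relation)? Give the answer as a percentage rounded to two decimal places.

After-tax nominal return = 5% × (1 − 0.322) = 3.3900%.
1 + r = 1.03390 / 1.02600 = 1.007700
After-tax real rate = 1.007700 − 1 → 0.77%.

0.77%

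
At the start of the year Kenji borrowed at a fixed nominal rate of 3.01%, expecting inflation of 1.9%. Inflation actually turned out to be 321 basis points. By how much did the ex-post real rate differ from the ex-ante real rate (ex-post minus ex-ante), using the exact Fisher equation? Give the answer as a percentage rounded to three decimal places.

-1.283%

Ex-ante: (1 + 0.0301)/(1 + 0.0190) − 1 = 1.0893%
Ex-post: (1 + 0.0301)/(1 + 0.0321) − 1 = -0.1938%
Difference (ex-post − ex-ante) = -1.2831% → -1.283%.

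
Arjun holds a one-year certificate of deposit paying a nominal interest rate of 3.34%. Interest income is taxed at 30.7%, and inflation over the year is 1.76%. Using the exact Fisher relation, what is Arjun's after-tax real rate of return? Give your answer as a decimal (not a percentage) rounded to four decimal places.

0.0055

After-tax nominal return = 3.34% × (1 − 0.307) = 2.31462%.
1 + r = 1.0231462 / 1.01760 = 1.0054503
After-tax real rate = 1.0054503 − 1 → 0.0055.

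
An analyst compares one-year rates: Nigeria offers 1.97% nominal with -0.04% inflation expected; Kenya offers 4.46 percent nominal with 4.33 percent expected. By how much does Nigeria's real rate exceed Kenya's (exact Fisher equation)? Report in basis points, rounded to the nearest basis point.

189 basis points

Nigeria: (1 + 0.0197)/(1 − 0.0004) − 1 = 2.0108%
Kenya: (1 + 0.0446)/(1 + 0.0433) − 1 = 0.1246%
Differential = 2.0108% − 0.1246% = 1.8862% → 189 basis points.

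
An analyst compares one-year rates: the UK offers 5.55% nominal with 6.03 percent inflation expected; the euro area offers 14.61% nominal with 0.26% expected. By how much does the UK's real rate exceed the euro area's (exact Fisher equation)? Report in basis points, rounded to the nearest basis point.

The UK: (1 + 0.0555)/(1 + 0.0603) − 1 = -0.4527%
The euro area: (1 + 0.1461)/(1 + 0.0026) − 1 = 14.3128%
Differential = -0.4527% − 14.3128% = -14.7655% → -1477 basis points.

-1477 basis points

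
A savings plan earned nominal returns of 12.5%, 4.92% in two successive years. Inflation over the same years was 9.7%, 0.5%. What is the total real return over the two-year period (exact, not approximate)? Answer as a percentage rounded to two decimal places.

7.06%

Nominal growth factor = 1.1250 × 1.0492 = 1.180350
Price-level growth factor = 1.0970 × 1.0050 = 1.102485
Real growth factor = 1.180350 / 1.102485 = 1.070627
Total real return = 1.070627 − 1 → 7.06%.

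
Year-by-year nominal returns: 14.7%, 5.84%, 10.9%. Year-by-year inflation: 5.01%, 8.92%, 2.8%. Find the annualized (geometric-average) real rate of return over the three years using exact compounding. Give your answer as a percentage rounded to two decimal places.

4.62%

Nominal growth factor = 1.1470 × 1.0584 × 1.1090 = 1.34630914
Price-level growth factor = 1.0501 × 1.0892 × 1.0280 = 1.17579445
Real growth factor = 1.34630914 / 1.17579445 = 1.14502084
Annualized real rate = 1.14502084^(1/3) − 1 = 4.6175% → 4.62%.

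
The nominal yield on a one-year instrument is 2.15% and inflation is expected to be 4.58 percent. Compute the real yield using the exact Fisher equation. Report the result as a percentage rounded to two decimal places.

1 + r = 1.02150 / 1.04580 = 0.976764
r = 0.976764 − 1 = -2.3236%, i.e. -2.32%.

-2.32%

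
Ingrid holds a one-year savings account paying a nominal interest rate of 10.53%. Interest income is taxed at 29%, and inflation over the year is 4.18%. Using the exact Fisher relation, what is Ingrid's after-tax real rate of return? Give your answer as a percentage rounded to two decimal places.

3.16%

After-tax nominal return = 10.53% × (1 − 0.29) = 7.4763%.
1 + r = 1.074763 / 1.04180 = 1.031640
After-tax real rate = 1.031640 − 1 → 3.16%.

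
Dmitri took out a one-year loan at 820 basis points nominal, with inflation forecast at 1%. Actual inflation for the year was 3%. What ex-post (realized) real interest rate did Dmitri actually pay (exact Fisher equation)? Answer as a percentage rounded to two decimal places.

Ex-post: (1 + 0.0820)/(1 + 0.0300) − 1 = 5.0485%
So the realized real rate is 5.05%.

5.05%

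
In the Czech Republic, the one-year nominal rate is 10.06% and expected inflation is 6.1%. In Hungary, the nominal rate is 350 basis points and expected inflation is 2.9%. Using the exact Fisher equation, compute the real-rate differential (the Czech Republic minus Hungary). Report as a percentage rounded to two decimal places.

3.15%

The Czech Republic: (1 + 0.1006)/(1 + 0.0610) − 1 = 3.7323%
Hungary: (1 + 0.0350)/(1 + 0.0290) − 1 = 0.5831%
Differential = 3.7323% − 0.5831% = 3.1492% → 3.15%.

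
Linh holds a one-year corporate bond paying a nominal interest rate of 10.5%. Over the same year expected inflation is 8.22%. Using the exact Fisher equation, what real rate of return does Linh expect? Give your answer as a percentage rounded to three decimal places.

By the Fisher equation, 1 + r = (1 + i)/(1 + π).
1 + r = 1.10500 / 1.08220 = 1.021068
r = 1.021068 − 1 = 2.1068%, i.e. 2.107%.

2.107%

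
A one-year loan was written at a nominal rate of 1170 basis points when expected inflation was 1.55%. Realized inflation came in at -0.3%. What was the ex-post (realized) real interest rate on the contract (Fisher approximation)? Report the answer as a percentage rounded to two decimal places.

Ex-post: 11.7% − (-0.3%) = 12.000%
So the realized real rate is 12.00%.

12.00%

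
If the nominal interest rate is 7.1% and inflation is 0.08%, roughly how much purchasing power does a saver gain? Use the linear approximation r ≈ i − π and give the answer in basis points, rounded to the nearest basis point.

702 basis points

r ≈ i − π = 7.1% − 0.08% = 702 basis points.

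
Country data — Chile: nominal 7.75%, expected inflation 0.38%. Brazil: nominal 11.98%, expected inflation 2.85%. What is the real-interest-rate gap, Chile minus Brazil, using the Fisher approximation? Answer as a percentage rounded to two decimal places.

Chile: 7.75% − 0.38% = 7.370%
Brazil: 11.98% − 2.85% = 9.130%
Differential = -1.760% → -1.76%.

-1.76%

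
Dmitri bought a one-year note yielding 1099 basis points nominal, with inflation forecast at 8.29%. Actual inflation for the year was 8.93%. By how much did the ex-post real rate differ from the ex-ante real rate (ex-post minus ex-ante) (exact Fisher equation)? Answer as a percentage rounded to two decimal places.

Ex-ante: (1 + 0.1099)/(1 + 0.0829) − 1 = 2.4933%
Ex-post: (1 + 0.1099)/(1 + 0.0893) − 1 = 1.8911%
Difference (ex-post − ex-ante) = -0.6022% → -0.60%.

-0.60%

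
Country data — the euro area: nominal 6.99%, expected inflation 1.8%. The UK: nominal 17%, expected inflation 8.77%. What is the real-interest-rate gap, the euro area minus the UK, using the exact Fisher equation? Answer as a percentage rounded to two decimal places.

-2.47%

The euro area: (1 + 0.0699)/(1 + 0.0180) − 1 = 5.0982%
The UK: (1 + 0.1700)/(1 + 0.0877) − 1 = 7.5664%
Differential = 5.0982% − 7.5664% = -2.4682% → -2.47%.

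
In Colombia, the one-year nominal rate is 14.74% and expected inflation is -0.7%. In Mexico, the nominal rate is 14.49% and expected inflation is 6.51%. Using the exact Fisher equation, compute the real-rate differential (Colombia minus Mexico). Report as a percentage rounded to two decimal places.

8.06%

Colombia: (1 + 0.1474)/(1 − 0.0070) − 1 = 15.5488%
Mexico: (1 + 0.1449)/(1 + 0.0651) − 1 = 7.4923%
Differential = 15.5488% − 7.4923% = 8.0566% → 8.06%.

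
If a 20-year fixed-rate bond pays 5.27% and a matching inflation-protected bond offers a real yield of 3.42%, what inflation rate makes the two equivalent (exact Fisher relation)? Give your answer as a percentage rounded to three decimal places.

(1 + π) = (1 + i)/(1 + r) = 1.05270 / 1.03420 = 1.017888
Break-even inflation = 1.017888 − 1 → 1.789%.

1.789%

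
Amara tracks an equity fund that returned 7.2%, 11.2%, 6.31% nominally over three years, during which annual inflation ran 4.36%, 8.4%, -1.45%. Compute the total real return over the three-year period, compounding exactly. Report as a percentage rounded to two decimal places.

Compound the nominal returns: 1.0720 × 1.1120 × 1.0631 = 1.267283.
Compound inflation: 1.0436 × 1.0840 × 0.9855 = 1.114859.
Deflate: 1.267283 / 1.114859 = 1.136721.
Total real return = 1.136721 − 1 → 13.67%.

13.67%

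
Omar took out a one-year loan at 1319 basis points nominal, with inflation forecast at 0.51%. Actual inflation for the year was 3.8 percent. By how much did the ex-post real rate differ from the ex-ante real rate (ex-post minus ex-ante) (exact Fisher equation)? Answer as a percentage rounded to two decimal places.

Ex-ante: (1 + 0.1319)/(1 + 0.0051) − 1 = 12.6157%
Ex-post: (1 + 0.1319)/(1 + 0.0380) − 1 = 9.0462%
Difference (ex-post − ex-ante) = -3.5694% → -3.57%.

-3.57%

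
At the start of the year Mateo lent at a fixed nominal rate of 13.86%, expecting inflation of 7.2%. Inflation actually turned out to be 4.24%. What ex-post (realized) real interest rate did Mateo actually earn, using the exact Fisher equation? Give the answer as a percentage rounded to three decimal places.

9.229%

Ex-post: (1 + 0.1386)/(1 + 0.0424) − 1 = 9.2287%
So the realized real rate is 9.229%.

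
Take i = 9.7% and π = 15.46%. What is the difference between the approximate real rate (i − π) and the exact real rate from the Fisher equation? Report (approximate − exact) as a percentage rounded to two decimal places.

Approximate: r ≈ 9.700% − 15.460% = -5.7600%
Exact: (1 + 0.0970)/(1 + 0.1546) − 1 = -4.9887%
Error = -5.7600% − (-4.9887%) = -0.7713% → -0.77%.

-0.77%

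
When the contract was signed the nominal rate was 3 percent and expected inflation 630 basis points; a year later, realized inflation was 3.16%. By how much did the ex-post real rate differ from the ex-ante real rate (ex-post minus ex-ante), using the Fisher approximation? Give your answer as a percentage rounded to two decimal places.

3.14%

Ex-ante: 3% − 6.3% = -3.300%
Ex-post: 3% − 3.16% = -0.160%
Difference (ex-post − ex-ante) = 3.1400% → 3.14%.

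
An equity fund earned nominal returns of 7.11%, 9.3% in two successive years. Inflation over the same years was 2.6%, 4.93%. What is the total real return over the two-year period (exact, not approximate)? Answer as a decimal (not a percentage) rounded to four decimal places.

Nominal growth factor = 1.0711 × 1.0930 = 1.170712
Price-level growth factor = 1.0260 × 1.0493 = 1.076582
Real growth factor = 1.170712 / 1.076582 = 1.087435
Total real return = 1.087435 − 1 → 0.0874.

0.0874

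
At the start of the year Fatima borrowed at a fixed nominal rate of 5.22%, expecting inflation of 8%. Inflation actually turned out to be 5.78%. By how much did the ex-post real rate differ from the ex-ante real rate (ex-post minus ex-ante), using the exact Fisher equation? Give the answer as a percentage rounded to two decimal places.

Ex-ante: (1 + 0.0522)/(1 + 0.0800) − 1 = -2.5741%
Ex-post: (1 + 0.0522)/(1 + 0.0578) − 1 = -0.5294%
Difference (ex-post − ex-ante) = 2.0447% → 2.04%.

2.04%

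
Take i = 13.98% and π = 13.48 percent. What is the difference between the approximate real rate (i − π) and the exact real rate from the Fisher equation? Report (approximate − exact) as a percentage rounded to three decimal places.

Approximate: r ≈ 13.980% − 13.480% = 0.5000%
Exact: (1 + 0.1398)/(1 + 0.1348) − 1 = 0.4406%
Error = 0.5000% − 0.4406% = 0.0594% → 0.059%.

0.059%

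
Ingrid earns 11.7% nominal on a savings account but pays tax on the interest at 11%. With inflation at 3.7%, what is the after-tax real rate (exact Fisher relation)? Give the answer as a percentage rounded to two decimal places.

6.47%

After-tax nominal return = 11.7% × (1 − 0.11) = 10.4130%.
1 + r = 1.10413 / 1.03700 = 1.064735
After-tax real rate = 1.064735 − 1 → 6.47%.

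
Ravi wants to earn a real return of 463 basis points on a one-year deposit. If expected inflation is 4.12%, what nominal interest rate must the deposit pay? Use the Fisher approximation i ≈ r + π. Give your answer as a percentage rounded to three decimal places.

i ≈ r + π = 4.63% + 4.12% = 8.750%.

8.750%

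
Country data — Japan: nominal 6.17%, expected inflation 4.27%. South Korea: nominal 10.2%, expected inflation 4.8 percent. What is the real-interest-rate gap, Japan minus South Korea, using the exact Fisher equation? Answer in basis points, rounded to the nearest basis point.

-333 basis points

Japan: (1 + 0.0617)/(1 + 0.0427) − 1 = 1.8222%
South Korea: (1 + 0.1020)/(1 + 0.0480) − 1 = 5.1527%
Differential = 1.8222% − 5.1527% = -3.3305% → -333 basis points.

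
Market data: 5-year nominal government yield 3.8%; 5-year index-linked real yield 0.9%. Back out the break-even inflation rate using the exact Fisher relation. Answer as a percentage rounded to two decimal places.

(1 + π) = (1 + i)/(1 + r) = 1.03800 / 1.00900 = 1.028741
Break-even inflation = 1.028741 − 1 → 2.87%.

2.87%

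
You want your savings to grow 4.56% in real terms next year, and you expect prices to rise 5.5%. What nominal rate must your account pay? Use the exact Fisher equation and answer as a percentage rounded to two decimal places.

(1 + i) = (1 + r)(1 + π) = 1.04560 × 1.05500 = 1.103108
i = 1.103108 − 1, so the required nominal rate is 10.31%.

10.31%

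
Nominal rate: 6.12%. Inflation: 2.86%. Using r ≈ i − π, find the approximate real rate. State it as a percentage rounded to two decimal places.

3.26%

r ≈ i − π = 6.12% − 2.86% = 3.26%.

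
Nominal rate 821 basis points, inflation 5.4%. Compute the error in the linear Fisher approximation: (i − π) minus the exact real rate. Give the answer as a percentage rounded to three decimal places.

Approximate: r ≈ 8.210% − 5.400% = 2.8100%
Exact: (1 + 0.0821)/(1 + 0.0540) − 1 = 2.6660%
Error = 2.8100% − 2.6660% = 0.1440% → 0.144%.

0.144%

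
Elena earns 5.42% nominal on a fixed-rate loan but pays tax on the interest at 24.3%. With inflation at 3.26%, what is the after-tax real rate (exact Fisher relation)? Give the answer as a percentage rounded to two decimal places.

After-tax nominal return = 5.42% × (1 − 0.243) = 4.10294%.
1 + r = 1.0410294 / 1.03260 = 1.008163
After-tax real rate = 1.008163 − 1 → 0.82%.

0.82%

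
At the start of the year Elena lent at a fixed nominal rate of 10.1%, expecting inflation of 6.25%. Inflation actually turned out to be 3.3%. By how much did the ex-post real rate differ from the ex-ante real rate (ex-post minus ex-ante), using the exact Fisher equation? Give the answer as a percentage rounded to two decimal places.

Ex-ante: (1 + 0.1010)/(1 + 0.0625) − 1 = 3.6235%
Ex-post: (1 + 0.1010)/(1 + 0.0330) − 1 = 6.5828%
Difference (ex-post − ex-ante) = 2.9592% → 2.96%.

2.96%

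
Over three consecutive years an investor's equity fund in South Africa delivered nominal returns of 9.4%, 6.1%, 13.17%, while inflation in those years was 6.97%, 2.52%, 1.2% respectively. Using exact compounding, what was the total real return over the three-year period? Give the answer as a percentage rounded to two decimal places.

Compound the nominal returns: 1.0940 × 1.0610 × 1.1317 = 1.313603.
Compound inflation: 1.0697 × 1.0252 × 1.0120 = 1.109816.
Deflate: 1.313603 / 1.109816 = 1.183622.
Total real return = 1.183622 − 1 → 18.36%.

18.36%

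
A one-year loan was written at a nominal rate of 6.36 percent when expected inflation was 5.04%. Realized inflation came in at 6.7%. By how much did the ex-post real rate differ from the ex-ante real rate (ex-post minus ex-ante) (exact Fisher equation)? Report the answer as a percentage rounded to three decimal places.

-1.575%

Ex-ante: (1 + 0.0636)/(1 + 0.0504) − 1 = 1.2567%
Ex-post: (1 + 0.0636)/(1 + 0.0670) − 1 = -0.3187%
Difference (ex-post − ex-ante) = -1.5753% → -1.575%.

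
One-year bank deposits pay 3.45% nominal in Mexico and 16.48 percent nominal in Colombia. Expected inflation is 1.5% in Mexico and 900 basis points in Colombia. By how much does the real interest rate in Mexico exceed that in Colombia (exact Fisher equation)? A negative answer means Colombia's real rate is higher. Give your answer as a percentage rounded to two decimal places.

-4.94%

Mexico: (1 + 0.0345)/(1 + 0.0150) − 1 = 1.9212%
Colombia: (1 + 0.1648)/(1 + 0.0900) − 1 = 6.8624%
Differential = 1.9212% − 6.8624% = -4.9412% → -4.94%.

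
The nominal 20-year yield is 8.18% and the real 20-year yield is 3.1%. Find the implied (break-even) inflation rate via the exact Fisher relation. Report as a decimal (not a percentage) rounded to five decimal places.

(1 + π) = (1 + i)/(1 + r) = 1.08180 / 1.03100 = 1.049273
Break-even inflation = 1.049273 − 1 → 0.04927.

0.04927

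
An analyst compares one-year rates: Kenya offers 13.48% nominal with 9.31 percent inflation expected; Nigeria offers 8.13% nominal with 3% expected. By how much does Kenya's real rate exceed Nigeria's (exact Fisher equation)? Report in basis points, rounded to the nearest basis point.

-117 basis points

Kenya: (1 + 0.1348)/(1 + 0.0931) − 1 = 3.8148%
Nigeria: (1 + 0.0813)/(1 + 0.0300) − 1 = 4.9806%
Differential = 3.8148% − 4.9806% = -1.1657% → -117 basis points.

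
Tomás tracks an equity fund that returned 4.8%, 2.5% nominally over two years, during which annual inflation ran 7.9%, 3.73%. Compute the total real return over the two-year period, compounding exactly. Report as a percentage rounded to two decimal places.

Nominal growth factor = 1.0480 × 1.0250 = 1.074200
Price-level growth factor = 1.0790 × 1.0373 = 1.119247
Real growth factor = 1.074200 / 1.119247 = 0.959753
Total real return = 0.959753 − 1 → -4.02%.

-4.02%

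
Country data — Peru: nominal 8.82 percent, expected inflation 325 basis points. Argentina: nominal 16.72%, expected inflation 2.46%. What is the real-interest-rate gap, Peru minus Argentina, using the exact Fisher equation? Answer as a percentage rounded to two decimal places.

Peru: (1 + 0.0882)/(1 + 0.0325) − 1 = 5.3947%
Argentina: (1 + 0.1672)/(1 + 0.0246) − 1 = 13.9176%
Differential = 5.3947% − 13.9176% = -8.5230% → -8.52%.

-8.52%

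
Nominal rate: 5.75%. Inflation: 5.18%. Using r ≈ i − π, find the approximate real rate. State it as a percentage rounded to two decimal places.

r ≈ i − π = 5.75% − 5.18% = 0.57%.

0.57%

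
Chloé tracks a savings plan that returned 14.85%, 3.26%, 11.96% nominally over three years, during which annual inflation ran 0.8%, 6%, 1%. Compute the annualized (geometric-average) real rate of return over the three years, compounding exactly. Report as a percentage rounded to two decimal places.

7.16%

Compound the nominal returns: 1.1485 × 1.0326 × 1.1196 = 1.32777966.
Compound inflation: 1.0080 × 1.0600 × 1.0100 = 1.07916480.
Deflate: 1.32777966 / 1.07916480 = 1.23037710.
Annualized real rate = 1.23037710^(1/3) − 1 = 7.1551% → 7.16%.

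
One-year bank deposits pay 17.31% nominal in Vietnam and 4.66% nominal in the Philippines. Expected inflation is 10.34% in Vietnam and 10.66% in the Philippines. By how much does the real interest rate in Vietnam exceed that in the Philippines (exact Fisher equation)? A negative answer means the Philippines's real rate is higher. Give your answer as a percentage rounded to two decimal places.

Vietnam: (1 + 0.1731)/(1 + 0.1034) − 1 = 6.3168%
The Philippines: (1 + 0.0466)/(1 + 0.1066) − 1 = -5.4220%
Differential = 6.3168% − (-5.4220%) = 11.7389% → 11.74%.

11.74%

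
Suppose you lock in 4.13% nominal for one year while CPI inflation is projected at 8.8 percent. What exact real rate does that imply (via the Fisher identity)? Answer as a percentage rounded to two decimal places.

-4.29%

By the Fisher identity, 1 + r = (1 + i)/(1 + π).
1 + r = 1.04130 / 1.08800 = 0.957077
r = 0.957077 − 1 = -4.2923%, i.e. -4.29%.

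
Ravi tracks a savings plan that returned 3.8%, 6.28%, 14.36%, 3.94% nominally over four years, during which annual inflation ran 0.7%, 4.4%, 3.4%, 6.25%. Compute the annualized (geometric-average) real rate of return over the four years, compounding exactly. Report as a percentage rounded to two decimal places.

3.22%

Nominal growth factor = 1.0380 × 1.0628 × 1.1436 × 1.0394 = 1.31131116
Price-level growth factor = 1.0070 × 1.0440 × 1.0340 × 1.0625 = 1.15499325
Real growth factor = 1.31131116 / 1.15499325 = 1.13534097
Annualized real rate = 1.13534097^(1/4) − 1 = 3.2242% → 3.22%.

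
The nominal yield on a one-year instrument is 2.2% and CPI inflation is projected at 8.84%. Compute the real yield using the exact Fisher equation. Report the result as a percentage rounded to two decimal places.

1 + r = 1.02200 / 1.08840 = 0.938993
r = 0.938993 − 1 = -6.1007%, i.e. -6.10%.

-6.10%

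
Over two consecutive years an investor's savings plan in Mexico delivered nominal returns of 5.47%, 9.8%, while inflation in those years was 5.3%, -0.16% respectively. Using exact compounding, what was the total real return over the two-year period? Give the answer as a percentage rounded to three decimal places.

10.154%

Compound the nominal returns: 1.0547 × 1.0980 = 1.1580606.
Compound inflation: 1.0530 × 0.9984 = 1.0513152.
Deflate: 1.1580606 / 1.0513152 = 1.1015351.
Total real return = 1.1015351 − 1 → 10.154%.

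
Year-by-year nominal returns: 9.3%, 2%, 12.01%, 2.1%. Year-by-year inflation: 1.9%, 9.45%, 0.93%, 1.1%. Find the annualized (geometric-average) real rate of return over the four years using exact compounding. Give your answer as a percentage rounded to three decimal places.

Compound the nominal returns: 1.0930 × 1.0200 × 1.1201 × 1.0210 = 1.27497853.
Compound inflation: 1.0190 × 1.0945 × 1.0093 × 1.0110 = 1.13805009.
Deflate: 1.27497853 / 1.13805009 = 1.12031847.
Annualized real rate = 1.12031847^(1/4) − 1 = 2.8810% → 2.881%.

2.881%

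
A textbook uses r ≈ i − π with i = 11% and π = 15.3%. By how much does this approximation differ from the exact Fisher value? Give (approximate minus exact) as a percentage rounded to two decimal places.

-0.57%

Approximate: r ≈ 11.000% − 15.300% = -4.3000%
Exact: (1 + 0.1100)/(1 + 0.1530) − 1 = -3.7294%
Error = -4.3000% − (-3.7294%) = -0.5706% → -0.57%.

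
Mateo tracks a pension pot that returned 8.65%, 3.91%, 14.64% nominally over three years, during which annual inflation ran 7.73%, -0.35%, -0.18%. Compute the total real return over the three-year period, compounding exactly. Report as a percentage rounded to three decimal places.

20.779%

Compound the nominal returns: 1.0865 × 1.0391 × 1.1464 = 1.294265.
Compound inflation: 1.0773 × 0.9965 × 0.9982 = 1.071597.
Deflate: 1.294265 / 1.071597 = 1.207791.
Total real return = 1.207791 − 1 → 20.779%.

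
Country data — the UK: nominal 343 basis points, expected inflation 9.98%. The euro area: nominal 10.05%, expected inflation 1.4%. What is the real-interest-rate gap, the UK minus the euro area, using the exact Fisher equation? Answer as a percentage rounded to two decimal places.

The UK: (1 + 0.0343)/(1 + 0.0998) − 1 = -5.9556%
The euro area: (1 + 0.1005)/(1 + 0.0140) − 1 = 8.5306%
Differential = -5.9556% − 8.5306% = -14.4862% → -14.49%.

-14.49%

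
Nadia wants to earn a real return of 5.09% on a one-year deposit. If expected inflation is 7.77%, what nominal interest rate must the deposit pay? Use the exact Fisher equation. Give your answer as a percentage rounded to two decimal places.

(1 + i) = (1 + r)(1 + π) = 1.05090 × 1.07770 = 1.13255493
i = 1.13255493 − 1, so the required nominal rate is 13.26%.

13.26%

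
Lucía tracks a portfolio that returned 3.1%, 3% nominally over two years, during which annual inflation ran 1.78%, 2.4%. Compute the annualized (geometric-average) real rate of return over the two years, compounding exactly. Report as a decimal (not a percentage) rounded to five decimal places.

0.00941

Compound the nominal returns: 1.0310 × 1.0300 = 1.06193000.
Compound inflation: 1.0178 × 1.0240 = 1.04222720.
Deflate: 1.06193000 / 1.04222720 = 1.01890452.
Annualized real rate = 1.01890452^(1/2) − 1 = 0.9408% → 0.00941.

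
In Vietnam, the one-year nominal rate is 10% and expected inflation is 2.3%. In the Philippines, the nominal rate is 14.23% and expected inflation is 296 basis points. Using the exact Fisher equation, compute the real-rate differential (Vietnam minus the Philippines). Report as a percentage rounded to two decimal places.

-3.42%

Vietnam: (1 + 0.1000)/(1 + 0.0230) − 1 = 7.5269%
The Philippines: (1 + 0.1423)/(1 + 0.0296) − 1 = 10.9460%
Differential = 7.5269% − 10.9460% = -3.4191% → -3.42%.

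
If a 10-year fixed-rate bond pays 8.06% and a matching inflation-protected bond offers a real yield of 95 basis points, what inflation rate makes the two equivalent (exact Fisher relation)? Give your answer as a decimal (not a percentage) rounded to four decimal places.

0.0704

(1 + π) = (1 + i)/(1 + r) = 1.08060 / 1.00950 = 1.070431
Break-even inflation = 1.070431 − 1 → 0.0704.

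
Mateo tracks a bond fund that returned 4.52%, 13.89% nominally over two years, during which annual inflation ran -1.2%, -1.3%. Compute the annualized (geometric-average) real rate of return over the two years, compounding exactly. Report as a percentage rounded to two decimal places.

Nominal growth factor = 1.0452 × 1.1389 = 1.19037828
Price-level growth factor = 0.9880 × 0.9870 = 0.97515600
Real growth factor = 1.19037828 / 0.97515600 = 1.22070549
Annualized real rate = 1.22070549^(1/2) − 1 = 10.4855% → 10.49%.

10.49%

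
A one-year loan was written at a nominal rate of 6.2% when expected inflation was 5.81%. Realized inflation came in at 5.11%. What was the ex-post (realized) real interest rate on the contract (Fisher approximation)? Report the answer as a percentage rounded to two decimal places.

1.09%

Ex-post: 6.2% − 5.11% = 1.090%
So the realized real rate is 1.09%.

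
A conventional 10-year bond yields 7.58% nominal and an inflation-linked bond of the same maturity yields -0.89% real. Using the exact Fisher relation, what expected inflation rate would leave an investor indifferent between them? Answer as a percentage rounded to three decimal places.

8.546%

(1 + π) = (1 + i)/(1 + r) = 1.07580 / 0.99110 = 1.085461
Break-even inflation = 1.085461 − 1 → 8.546%.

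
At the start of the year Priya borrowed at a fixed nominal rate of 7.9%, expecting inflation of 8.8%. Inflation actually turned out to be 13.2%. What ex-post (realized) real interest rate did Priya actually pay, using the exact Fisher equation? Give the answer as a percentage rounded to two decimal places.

-4.68%

Ex-post: (1 + 0.0790)/(1 + 0.1320) − 1 = -4.6820%
So the realized real rate is -4.68%.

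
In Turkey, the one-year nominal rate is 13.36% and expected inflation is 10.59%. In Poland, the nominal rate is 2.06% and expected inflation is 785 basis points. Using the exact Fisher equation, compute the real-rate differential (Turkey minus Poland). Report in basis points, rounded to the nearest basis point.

Turkey: (1 + 0.1336)/(1 + 0.1059) − 1 = 2.5047%
Poland: (1 + 0.0206)/(1 + 0.0785) − 1 = -5.3686%
Differential = 2.5047% − (-5.3686%) = 7.8733% → 787 basis points.

787 basis points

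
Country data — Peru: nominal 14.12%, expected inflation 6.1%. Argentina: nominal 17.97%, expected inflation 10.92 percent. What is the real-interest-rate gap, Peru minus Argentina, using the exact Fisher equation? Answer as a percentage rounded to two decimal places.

Peru: (1 + 0.1412)/(1 + 0.0610) − 1 = 7.5589%
Argentina: (1 + 0.1797)/(1 + 0.1092) − 1 = 6.3559%
Differential = 7.5589% − 6.3559% = 1.2030% → 1.20%.

1.20%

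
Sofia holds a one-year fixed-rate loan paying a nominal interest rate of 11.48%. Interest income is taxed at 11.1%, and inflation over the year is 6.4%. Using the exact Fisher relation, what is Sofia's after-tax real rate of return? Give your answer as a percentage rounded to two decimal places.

3.58%

After-tax nominal return = 11.48% × (1 − 0.111) = 10.20572%.
1 + r = 1.1020572 / 1.06400 = 1.035768
After-tax real rate = 1.035768 − 1 → 3.58%.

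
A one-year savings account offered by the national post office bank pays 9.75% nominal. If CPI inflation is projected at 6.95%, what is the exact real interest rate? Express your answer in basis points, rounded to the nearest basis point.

262 basis points

By the Fisher equation, 1 + r = (1 + i)/(1 + π).
1 + r = 1.09750 / 1.06950 = 1.026180
r = 1.026180 − 1 = 2.6180%, i.e. 262 basis points.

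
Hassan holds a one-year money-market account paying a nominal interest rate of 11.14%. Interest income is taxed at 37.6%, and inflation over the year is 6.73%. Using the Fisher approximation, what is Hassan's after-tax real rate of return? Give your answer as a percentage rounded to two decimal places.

0.22%

After-tax nominal return = 11.14% × (1 − 0.376) = 6.95136%.
r ≈ 6.95136% − 6.73% → 0.22%.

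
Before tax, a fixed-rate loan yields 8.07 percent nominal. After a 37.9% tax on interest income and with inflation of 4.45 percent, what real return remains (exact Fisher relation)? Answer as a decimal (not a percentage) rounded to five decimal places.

After-tax nominal return = 8.07% × (1 − 0.379) = 5.01147%.
1 + r = 1.0501147 / 1.04450 = 1.0053755
After-tax real rate = 1.0053755 − 1 → 0.00538.

0.00538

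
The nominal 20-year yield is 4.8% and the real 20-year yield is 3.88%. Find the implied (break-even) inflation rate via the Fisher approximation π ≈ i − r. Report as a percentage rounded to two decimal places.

0.92%

π ≈ i − r = 4.8% − 3.88% → 0.92%.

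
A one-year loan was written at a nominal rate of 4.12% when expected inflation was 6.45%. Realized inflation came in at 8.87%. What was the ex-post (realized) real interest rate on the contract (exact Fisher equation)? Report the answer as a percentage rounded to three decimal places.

-4.363%

Ex-post: (1 + 0.0412)/(1 + 0.0887) − 1 = -4.3630%
So the realized real rate is -4.363%.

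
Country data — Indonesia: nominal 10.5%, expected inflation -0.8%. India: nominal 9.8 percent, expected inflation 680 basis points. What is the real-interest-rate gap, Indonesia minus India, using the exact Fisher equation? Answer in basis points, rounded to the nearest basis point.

858 basis points

Indonesia: (1 + 0.1050)/(1 − 0.0080) − 1 = 11.3911%
India: (1 + 0.0980)/(1 + 0.0680) − 1 = 2.8090%
Differential = 11.3911% − 2.8090% = 8.5821% → 858 basis points.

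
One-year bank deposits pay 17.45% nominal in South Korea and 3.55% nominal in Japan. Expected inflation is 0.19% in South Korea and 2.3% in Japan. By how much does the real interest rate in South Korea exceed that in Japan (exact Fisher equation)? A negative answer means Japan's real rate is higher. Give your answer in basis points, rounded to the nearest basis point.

1601 basis points

South Korea: (1 + 0.1745)/(1 + 0.0019) − 1 = 17.2273%
Japan: (1 + 0.0355)/(1 + 0.0230) − 1 = 1.2219%
Differential = 17.2273% − 1.2219% = 16.0054% → 1601 basis points.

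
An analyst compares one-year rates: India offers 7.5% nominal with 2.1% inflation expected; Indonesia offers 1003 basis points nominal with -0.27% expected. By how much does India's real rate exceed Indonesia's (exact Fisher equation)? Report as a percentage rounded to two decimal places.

India: (1 + 0.0750)/(1 + 0.0210) − 1 = 5.2889%
Indonesia: (1 + 0.1003)/(1 − 0.0027) − 1 = 10.3279%
Differential = 5.2889% − 10.3279% = -5.0390% → -5.04%.

-5.04%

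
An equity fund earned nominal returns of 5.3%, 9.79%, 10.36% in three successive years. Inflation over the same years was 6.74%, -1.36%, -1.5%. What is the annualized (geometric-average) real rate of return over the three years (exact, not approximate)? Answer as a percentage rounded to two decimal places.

Compound the nominal returns: 1.0530 × 1.0979 × 1.1036 = 1.27585949.
Compound inflation: 1.0674 × 0.9864 × 0.9850 = 1.03709011.
Deflate: 1.27585949 / 1.03709011 = 1.23023012.
Annualized real rate = 1.23023012^(1/3) − 1 = 7.1508% → 7.15%.

7.15%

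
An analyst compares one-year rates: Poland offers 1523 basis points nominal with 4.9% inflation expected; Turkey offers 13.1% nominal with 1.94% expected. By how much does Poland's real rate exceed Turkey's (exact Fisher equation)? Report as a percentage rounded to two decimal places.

-1.10%

Poland: (1 + 0.1523)/(1 + 0.0490) − 1 = 9.8475%
Turkey: (1 + 0.1310)/(1 + 0.0194) − 1 = 10.9476%
Differential = 9.8475% − 10.9476% = -1.1001% → -1.10%.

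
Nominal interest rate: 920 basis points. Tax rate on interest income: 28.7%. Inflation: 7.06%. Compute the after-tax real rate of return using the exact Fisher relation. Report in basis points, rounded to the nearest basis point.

-47 basis points

After-tax nominal return = 9.2% × (1 − 0.287) = 6.5596%.
1 + r = 1.065596 / 1.07060 = 0.995326
After-tax real rate = 0.995326 − 1 → -47 basis points.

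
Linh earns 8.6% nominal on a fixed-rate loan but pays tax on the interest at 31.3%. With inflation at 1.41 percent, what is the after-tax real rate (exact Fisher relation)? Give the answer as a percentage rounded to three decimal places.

After-tax nominal return = 8.6% × (1 − 0.313) = 5.9082%.
1 + r = 1.059082 / 1.01410 = 1.044357
After-tax real rate = 1.044357 − 1 → 4.436%.

4.436%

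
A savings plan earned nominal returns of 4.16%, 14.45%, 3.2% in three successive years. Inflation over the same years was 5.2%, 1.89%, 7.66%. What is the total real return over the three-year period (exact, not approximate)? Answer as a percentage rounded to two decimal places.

Compound the nominal returns: 1.0416 × 1.1445 × 1.0320 = 1.230259.
Compound inflation: 1.0520 × 1.0189 × 1.0766 = 1.153989.
Deflate: 1.230259 / 1.153989 = 1.066092.
Total real return = 1.066092 − 1 → 6.61%.

6.61%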